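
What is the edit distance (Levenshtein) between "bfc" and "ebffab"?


Computing edit distance: "bfc" -> "ebffab"
DP table:
           e    b    f    f    a    b
      0    1    2    3    4    5    6
  b   1    1    1    2    3    4    5
  f   2    2    2    1    2    3    4
  c   3    3    3    2    2    3    4
Edit distance = dp[3][6] = 4

4


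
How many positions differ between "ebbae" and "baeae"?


Comparing "ebbae" and "baeae" position by position:
  Position 0: 'e' vs 'b' => DIFFER
  Position 1: 'b' vs 'a' => DIFFER
  Position 2: 'b' vs 'e' => DIFFER
  Position 3: 'a' vs 'a' => same
  Position 4: 'e' vs 'e' => same
Positions that differ: 3

3


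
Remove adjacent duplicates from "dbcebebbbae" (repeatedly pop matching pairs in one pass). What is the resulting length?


Input: dbcebebbbae
Stack-based adjacent duplicate removal:
  Read 'd': push. Stack: d
  Read 'b': push. Stack: db
  Read 'c': push. Stack: dbc
  Read 'e': push. Stack: dbce
  Read 'b': push. Stack: dbceb
  Read 'e': push. Stack: dbcebe
  Read 'b': push. Stack: dbcebeb
  Read 'b': matches stack top 'b' => pop. Stack: dbcebe
  Read 'b': push. Stack: dbcebeb
  Read 'a': push. Stack: dbcebeba
  Read 'e': push. Stack: dbcebebae
Final stack: "dbcebebae" (length 9)

9


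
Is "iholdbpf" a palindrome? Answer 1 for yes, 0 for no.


Input: iholdbpf
Reversed: fpbdlohi
  Compare pos 0 ('i') with pos 7 ('f'): MISMATCH
  Compare pos 1 ('h') with pos 6 ('p'): MISMATCH
  Compare pos 2 ('o') with pos 5 ('b'): MISMATCH
  Compare pos 3 ('l') with pos 4 ('d'): MISMATCH
Result: not a palindrome

0


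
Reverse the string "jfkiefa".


Input: jfkiefa
Reading characters right to left:
  Position 6: 'a'
  Position 5: 'f'
  Position 4: 'e'
  Position 3: 'i'
  Position 2: 'k'
  Position 1: 'f'
  Position 0: 'j'
Reversed: afeikfj

afeikfj


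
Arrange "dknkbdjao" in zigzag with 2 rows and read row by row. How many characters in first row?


Zigzag "dknkbdjao" into 2 rows:
Placing characters:
  'd' => row 0
  'k' => row 1
  'n' => row 0
  'k' => row 1
  'b' => row 0
  'd' => row 1
  'j' => row 0
  'a' => row 1
  'o' => row 0
Rows:
  Row 0: "dnbjo"
  Row 1: "kkda"
First row length: 5

5


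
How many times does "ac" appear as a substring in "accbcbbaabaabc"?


Searching for "ac" in "accbcbbaabaabc"
Scanning each position:
  Position 0: "ac" => MATCH
  Position 1: "cc" => no
  Position 2: "cb" => no
  Position 3: "bc" => no
  Position 4: "cb" => no
  Position 5: "bb" => no
  Position 6: "ba" => no
  Position 7: "aa" => no
  Position 8: "ab" => no
  Position 9: "ba" => no
  Position 10: "aa" => no
  Position 11: "ab" => no
  Position 12: "bc" => no
Total occurrences: 1

1


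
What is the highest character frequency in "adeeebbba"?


Input: adeeebbba
Character counts:
  'a': 2
  'b': 3
  'd': 1
  'e': 3
Maximum frequency: 3

3


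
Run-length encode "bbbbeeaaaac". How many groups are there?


Input: bbbbeeaaaac
Scanning for consecutive runs:
  Group 1: 'b' x 4 (positions 0-3)
  Group 2: 'e' x 2 (positions 4-5)
  Group 3: 'a' x 4 (positions 6-9)
  Group 4: 'c' x 1 (positions 10-10)
Total groups: 4

4


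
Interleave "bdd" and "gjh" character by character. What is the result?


Interleaving "bdd" and "gjh":
  Position 0: 'b' from first, 'g' from second => "bg"
  Position 1: 'd' from first, 'j' from second => "dj"
  Position 2: 'd' from first, 'h' from second => "dh"
Result: bgdjdh

bgdjdh


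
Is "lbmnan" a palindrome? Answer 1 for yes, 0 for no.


Input: lbmnan
Reversed: nanmbl
  Compare pos 0 ('l') with pos 5 ('n'): MISMATCH
  Compare pos 1 ('b') with pos 4 ('a'): MISMATCH
  Compare pos 2 ('m') with pos 3 ('n'): MISMATCH
Result: not a palindrome

0


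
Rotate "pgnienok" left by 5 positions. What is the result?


Input: "pgnienok", rotate left by 5
First 5 characters: "pgnie"
Remaining characters: "nok"
Concatenate remaining + first: "nok" + "pgnie" = "nokpgnie"

nokpgnie


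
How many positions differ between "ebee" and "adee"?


Comparing "ebee" and "adee" position by position:
  Position 0: 'e' vs 'a' => DIFFER
  Position 1: 'b' vs 'd' => DIFFER
  Position 2: 'e' vs 'e' => same
  Position 3: 'e' vs 'e' => same
Positions that differ: 2

2


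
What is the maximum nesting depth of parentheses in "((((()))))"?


Input: "((((()))))"
Tracking depth:
  Position 0 '(': depth becomes 1
  Position 1 '(': depth becomes 2
  Position 2 '(': depth becomes 3
  Position 3 '(': depth becomes 4
  Position 4 '(': depth becomes 5
  Position 5 ')': depth becomes 4
  Position 6 ')': depth becomes 3
  Position 7 ')': depth becomes 2
  Position 8 ')': depth becomes 1
  Position 9 ')': depth becomes 0
Maximum depth reached: 5

5


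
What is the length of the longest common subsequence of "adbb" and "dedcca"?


LCS of "adbb" and "dedcca"
DP table:
           d    e    d    c    c    a
      0    0    0    0    0    0    0
  a   0    0    0    0    0    0    1
  d   0    1    1    1    1    1    1
  b   0    1    1    1    1    1    1
  b   0    1    1    1    1    1    1
LCS length = dp[4][6] = 1

1


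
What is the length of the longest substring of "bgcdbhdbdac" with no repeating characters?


Input: "bgcdbhdbdac"
Sliding window (track last position of each char):
  Position 0 ('b'): window [0,0] length 1 -- new best
  Position 1 ('g'): window [0,1] length 2 -- new best
  Position 2 ('c'): window [0,2] length 3 -- new best
  Position 3 ('d'): window [0,3] length 4 -- new best
  Position 4 ('b'): repeat (last at 0), move window start to 1
  Position 4 ('b'): window [1,4] length 4
  Position 5 ('h'): window [1,5] length 5 -- new best
  Position 6 ('d'): repeat (last at 3), move window start to 4
  Position 6 ('d'): window [4,6] length 3
  Position 7 ('b'): repeat (last at 4), move window start to 5
  Position 7 ('b'): window [5,7] length 3
  Position 8 ('d'): repeat (last at 6), move window start to 7
  Position 8 ('d'): window [7,8] length 2
  Position 9 ('a'): window [7,9] length 3
  Position 10 ('c'): window [7,10] length 4
Longest substring with no repeats: "gcdbh" with length 5

5


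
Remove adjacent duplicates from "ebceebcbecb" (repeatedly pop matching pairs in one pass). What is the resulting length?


Input: ebceebcbecb
Stack-based adjacent duplicate removal:
  Read 'e': push. Stack: e
  Read 'b': push. Stack: eb
  Read 'c': push. Stack: ebc
  Read 'e': push. Stack: ebce
  Read 'e': matches stack top 'e' => pop. Stack: ebc
  Read 'b': push. Stack: ebcb
  Read 'c': push. Stack: ebcbc
  Read 'b': push. Stack: ebcbcb
  Read 'e': push. Stack: ebcbcbe
  Read 'c': push. Stack: ebcbcbec
  Read 'b': push. Stack: ebcbcbecb
Final stack: "ebcbcbecb" (length 9)

9


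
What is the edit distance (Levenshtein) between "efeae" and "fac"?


Computing edit distance: "efeae" -> "fac"
DP table:
           f    a    c
      0    1    2    3
  e   1    1    2    3
  f   2    1    2    3
  e   3    2    2    3
  a   4    3    2    3
  e   5    4    3    3
Edit distance = dp[5][3] = 3

3


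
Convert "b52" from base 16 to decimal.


Input: "b52" in base 16
Positional expansion:
  Digit 'b' (value 11) x 16^2 = 2816
  Digit '5' (value 5) x 16^1 = 80
  Digit '2' (value 2) x 16^0 = 2
Sum = 2898

2898


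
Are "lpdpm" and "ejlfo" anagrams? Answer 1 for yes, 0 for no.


Strings: "lpdpm", "ejlfo"
Sorted first:  dlmpp
Sorted second: efjlo
Differ at position 0: 'd' vs 'e' => not anagrams

0


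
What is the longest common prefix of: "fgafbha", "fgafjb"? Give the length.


Words: fgafbha, fgafjb
  Position 0: all 'f' => match
  Position 1: all 'g' => match
  Position 2: all 'a' => match
  Position 3: all 'f' => match
  Position 4: ('b', 'j') => mismatch, stop
LCP = "fgaf" (length 4)

4


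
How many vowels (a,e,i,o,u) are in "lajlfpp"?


Input: lajlfpp
Checking each character:
  'l' at position 0: consonant
  'a' at position 1: vowel (running total: 1)
  'j' at position 2: consonant
  'l' at position 3: consonant
  'f' at position 4: consonant
  'p' at position 5: consonant
  'p' at position 6: consonant
Total vowels: 1

1


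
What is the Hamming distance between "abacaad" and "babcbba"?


Comparing "abacaad" and "babcbba" position by position:
  Position 0: 'a' vs 'b' => differ
  Position 1: 'b' vs 'a' => differ
  Position 2: 'a' vs 'b' => differ
  Position 3: 'c' vs 'c' => same
  Position 4: 'a' vs 'b' => differ
  Position 5: 'a' vs 'b' => differ
  Position 6: 'd' vs 'a' => differ
Total differences (Hamming distance): 6

6


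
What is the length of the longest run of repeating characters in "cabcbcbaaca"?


Input: "cabcbcbaaca"
Scanning for longest run:
  Position 1 ('a'): new char, reset run to 1
  Position 2 ('b'): new char, reset run to 1
  Position 3 ('c'): new char, reset run to 1
  Position 4 ('b'): new char, reset run to 1
  Position 5 ('c'): new char, reset run to 1
  Position 6 ('b'): new char, reset run to 1
  Position 7 ('a'): new char, reset run to 1
  Position 8 ('a'): continues run of 'a', length=2
  Position 9 ('c'): new char, reset run to 1
  Position 10 ('a'): new char, reset run to 1
Longest run: 'a' with length 2

2


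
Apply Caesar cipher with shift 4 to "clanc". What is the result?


Caesar cipher: shift "clanc" by 4
  'c' (pos 2) + 4 = pos 6 = 'g'
  'l' (pos 11) + 4 = pos 15 = 'p'
  'a' (pos 0) + 4 = pos 4 = 'e'
  'n' (pos 13) + 4 = pos 17 = 'r'
  'c' (pos 2) + 4 = pos 6 = 'g'
Result: gperg

gperg


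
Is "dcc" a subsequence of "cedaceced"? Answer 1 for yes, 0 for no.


Check if "dcc" is a subsequence of "cedaceced"
Greedy scan:
  Position 0 ('c'): no match needed
  Position 1 ('e'): no match needed
  Position 2 ('d'): matches sub[0] = 'd'
  Position 3 ('a'): no match needed
  Position 4 ('c'): matches sub[1] = 'c'
  Position 5 ('e'): no match needed
  Position 6 ('c'): matches sub[2] = 'c'
  Position 7 ('e'): no match needed
  Position 8 ('d'): no match needed
All 3 characters matched => is a subsequence

1


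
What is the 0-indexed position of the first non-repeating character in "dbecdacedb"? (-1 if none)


Input: dbecdacedb
Character frequencies:
  'a': 1
  'b': 2
  'c': 2
  'd': 3
  'e': 2
Scanning left to right for freq == 1:
  Position 0 ('d'): freq=3, skip
  Position 1 ('b'): freq=2, skip
  Position 2 ('e'): freq=2, skip
  Position 3 ('c'): freq=2, skip
  Position 4 ('d'): freq=3, skip
  Position 5 ('a'): unique! => answer = 5

5


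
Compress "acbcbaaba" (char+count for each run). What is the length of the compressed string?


Input: acbcbaaba
Runs:
  'a' x 1 => "a1"
  'c' x 1 => "c1"
  'b' x 1 => "b1"
  'c' x 1 => "c1"
  'b' x 1 => "b1"
  'a' x 2 => "a2"
  'b' x 1 => "b1"
  'a' x 1 => "a1"
Compressed: "a1c1b1c1b1a2b1a1"
Compressed length: 16

16


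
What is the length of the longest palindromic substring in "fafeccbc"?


Input: "fafeccbc"
Checking substrings for palindromes:
  [0:3] "faf" (len 3) => palindrome
  [5:8] "cbc" (len 3) => palindrome
  [4:6] "cc" (len 2) => palindrome
Longest palindromic substring: "faf" with length 3

3


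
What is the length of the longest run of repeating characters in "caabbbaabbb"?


Input: "caabbbaabbb"
Scanning for longest run:
  Position 1 ('a'): new char, reset run to 1
  Position 2 ('a'): continues run of 'a', length=2
  Position 3 ('b'): new char, reset run to 1
  Position 4 ('b'): continues run of 'b', length=2
  Position 5 ('b'): continues run of 'b', length=3
  Position 6 ('a'): new char, reset run to 1
  Position 7 ('a'): continues run of 'a', length=2
  Position 8 ('b'): new char, reset run to 1
  Position 9 ('b'): continues run of 'b', length=2
  Position 10 ('b'): continues run of 'b', length=3
Longest run: 'b' with length 3

3


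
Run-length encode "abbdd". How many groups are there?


Input: abbdd
Scanning for consecutive runs:
  Group 1: 'a' x 1 (positions 0-0)
  Group 2: 'b' x 2 (positions 1-2)
  Group 3: 'd' x 2 (positions 3-4)
Total groups: 3

3


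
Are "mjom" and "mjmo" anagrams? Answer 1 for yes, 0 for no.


Strings: "mjom", "mjmo"
Sorted first:  jmmo
Sorted second: jmmo
Sorted forms match => anagrams

1


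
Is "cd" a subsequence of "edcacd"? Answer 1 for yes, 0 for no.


Check if "cd" is a subsequence of "edcacd"
Greedy scan:
  Position 0 ('e'): no match needed
  Position 1 ('d'): no match needed
  Position 2 ('c'): matches sub[0] = 'c'
  Position 3 ('a'): no match needed
  Position 4 ('c'): no match needed
  Position 5 ('d'): matches sub[1] = 'd'
All 2 characters matched => is a subsequence

1


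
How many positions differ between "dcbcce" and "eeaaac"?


Comparing "dcbcce" and "eeaaac" position by position:
  Position 0: 'd' vs 'e' => DIFFER
  Position 1: 'c' vs 'e' => DIFFER
  Position 2: 'b' vs 'a' => DIFFER
  Position 3: 'c' vs 'a' => DIFFER
  Position 4: 'c' vs 'a' => DIFFER
  Position 5: 'e' vs 'c' => DIFFER
Positions that differ: 6

6


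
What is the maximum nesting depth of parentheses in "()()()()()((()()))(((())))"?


Input: "()()()()()((()()))(((())))"
Tracking depth:
  Position 0 '(': depth becomes 1
  Position 1 ')': depth becomes 0
  Position 2 '(': depth becomes 1
  Position 3 ')': depth becomes 0
  Position 4 '(': depth becomes 1
  Position 5 ')': depth becomes 0
  Position 6 '(': depth becomes 1
  Position 7 ')': depth becomes 0
  Position 8 '(': depth becomes 1
  Position 9 ')': depth becomes 0
  Position 10 '(': depth becomes 1
  Position 11 '(': depth becomes 2
  Position 12 '(': depth becomes 3
  Position 13 ')': depth becomes 2
  Position 14 '(': depth becomes 3
  Position 15 ')': depth becomes 2
  Position 16 ')': depth becomes 1
  Position 17 ')': depth becomes 0
  Position 18 '(': depth becomes 1
  Position 19 '(': depth becomes 2
  Position 20 '(': depth becomes 3
  Position 21 '(': depth becomes 4
  Position 22 ')': depth becomes 3
  Position 23 ')': depth becomes 2
  Position 24 ')': depth becomes 1
  Position 25 ')': depth becomes 0
Maximum depth reached: 4

4


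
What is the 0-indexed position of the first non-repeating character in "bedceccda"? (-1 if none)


Input: bedceccda
Character frequencies:
  'a': 1
  'b': 1
  'c': 3
  'd': 2
  'e': 2
Scanning left to right for freq == 1:
  Position 0 ('b'): unique! => answer = 0

0


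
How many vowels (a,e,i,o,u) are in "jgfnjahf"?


Input: jgfnjahf
Checking each character:
  'j' at position 0: consonant
  'g' at position 1: consonant
  'f' at position 2: consonant
  'n' at position 3: consonant
  'j' at position 4: consonant
  'a' at position 5: vowel (running total: 1)
  'h' at position 6: consonant
  'f' at position 7: consonant
Total vowels: 1

1


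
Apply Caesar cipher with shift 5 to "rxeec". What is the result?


Caesar cipher: shift "rxeec" by 5
  'r' (pos 17) + 5 = pos 22 = 'w'
  'x' (pos 23) + 5 = pos 2 = 'c'
  'e' (pos 4) + 5 = pos 9 = 'j'
  'e' (pos 4) + 5 = pos 9 = 'j'
  'c' (pos 2) + 5 = pos 7 = 'h'
Result: wcjjh

wcjjh


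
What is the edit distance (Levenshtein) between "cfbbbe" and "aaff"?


Computing edit distance: "cfbbbe" -> "aaff"
DP table:
           a    a    f    f
      0    1    2    3    4
  c   1    1    2    3    4
  f   2    2    2    2    3
  b   3    3    3    3    3
  b   4    4    4    4    4
  b   5    5    5    5    5
  e   6    6    6    6    6
Edit distance = dp[6][4] = 6

6


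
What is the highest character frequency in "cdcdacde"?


Input: cdcdacde
Character counts:
  'a': 1
  'c': 3
  'd': 3
  'e': 1
Maximum frequency: 3

3


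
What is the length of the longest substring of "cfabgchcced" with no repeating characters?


Input: "cfabgchcced"
Sliding window (track last position of each char):
  Position 0 ('c'): window [0,0] length 1 -- new best
  Position 1 ('f'): window [0,1] length 2 -- new best
  Position 2 ('a'): window [0,2] length 3 -- new best
  Position 3 ('b'): window [0,3] length 4 -- new best
  Position 4 ('g'): window [0,4] length 5 -- new best
  Position 5 ('c'): repeat (last at 0), move window start to 1
  Position 5 ('c'): window [1,5] length 5
  Position 6 ('h'): window [1,6] length 6 -- new best
  Position 7 ('c'): repeat (last at 5), move window start to 6
  Position 7 ('c'): window [6,7] length 2
  Position 8 ('c'): repeat (last at 7), move window start to 8
  Position 8 ('c'): window [8,8] length 1
  Position 9 ('e'): window [8,9] length 2
  Position 10 ('d'): window [8,10] length 3
Longest substring with no repeats: "fabgch" with length 6

6


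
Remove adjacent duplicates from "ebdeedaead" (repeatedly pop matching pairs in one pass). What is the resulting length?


Input: ebdeedaead
Stack-based adjacent duplicate removal:
  Read 'e': push. Stack: e
  Read 'b': push. Stack: eb
  Read 'd': push. Stack: ebd
  Read 'e': push. Stack: ebde
  Read 'e': matches stack top 'e' => pop. Stack: ebd
  Read 'd': matches stack top 'd' => pop. Stack: eb
  Read 'a': push. Stack: eba
  Read 'e': push. Stack: ebae
  Read 'a': push. Stack: ebaea
  Read 'd': push. Stack: ebaead
Final stack: "ebaead" (length 6)

6


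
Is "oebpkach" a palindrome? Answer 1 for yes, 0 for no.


Input: oebpkach
Reversed: hcakpbeo
  Compare pos 0 ('o') with pos 7 ('h'): MISMATCH
  Compare pos 1 ('e') with pos 6 ('c'): MISMATCH
  Compare pos 2 ('b') with pos 5 ('a'): MISMATCH
  Compare pos 3 ('p') with pos 4 ('k'): MISMATCH
Result: not a palindrome

0


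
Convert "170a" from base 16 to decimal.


Input: "170a" in base 16
Positional expansion:
  Digit '1' (value 1) x 16^3 = 4096
  Digit '7' (value 7) x 16^2 = 1792
  Digit '0' (value 0) x 16^1 = 0
  Digit 'a' (value 10) x 16^0 = 10
Sum = 5898

5898


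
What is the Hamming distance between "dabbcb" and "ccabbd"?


Comparing "dabbcb" and "ccabbd" position by position:
  Position 0: 'd' vs 'c' => differ
  Position 1: 'a' vs 'c' => differ
  Position 2: 'b' vs 'a' => differ
  Position 3: 'b' vs 'b' => same
  Position 4: 'c' vs 'b' => differ
  Position 5: 'b' vs 'd' => differ
Total differences (Hamming distance): 5

5


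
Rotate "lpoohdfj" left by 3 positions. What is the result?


Input: "lpoohdfj", rotate left by 3
First 3 characters: "lpo"
Remaining characters: "ohdfj"
Concatenate remaining + first: "ohdfj" + "lpo" = "ohdfjlpo"

ohdfjlpo


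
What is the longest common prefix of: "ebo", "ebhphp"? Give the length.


Words: ebo, ebhphp
  Position 0: all 'e' => match
  Position 1: all 'b' => match
  Position 2: ('o', 'h') => mismatch, stop
LCP = "eb" (length 2)

2


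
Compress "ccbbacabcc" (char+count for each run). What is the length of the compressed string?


Input: ccbbacabcc
Runs:
  'c' x 2 => "c2"
  'b' x 2 => "b2"
  'a' x 1 => "a1"
  'c' x 1 => "c1"
  'a' x 1 => "a1"
  'b' x 1 => "b1"
  'c' x 2 => "c2"
Compressed: "c2b2a1c1a1b1c2"
Compressed length: 14

14


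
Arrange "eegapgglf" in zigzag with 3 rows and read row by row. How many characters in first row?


Zigzag "eegapgglf" into 3 rows:
Placing characters:
  'e' => row 0
  'e' => row 1
  'g' => row 2
  'a' => row 1
  'p' => row 0
  'g' => row 1
  'g' => row 2
  'l' => row 1
  'f' => row 0
Rows:
  Row 0: "epf"
  Row 1: "eagl"
  Row 2: "gg"
First row length: 3

3


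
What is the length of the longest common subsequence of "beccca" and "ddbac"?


LCS of "beccca" and "ddbac"
DP table:
           d    d    b    a    c
      0    0    0    0    0    0
  b   0    0    0    1    1    1
  e   0    0    0    1    1    1
  c   0    0    0    1    1    2
  c   0    0    0    1    1    2
  c   0    0    0    1    1    2
  a   0    0    0    1    2    2
LCS length = dp[6][5] = 2

2


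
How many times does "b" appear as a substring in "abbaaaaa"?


Searching for "b" in "abbaaaaa"
Scanning each position:
  Position 0: "a" => no
  Position 1: "b" => MATCH
  Position 2: "b" => MATCH
  Position 3: "a" => no
  Position 4: "a" => no
  Position 5: "a" => no
  Position 6: "a" => no
  Position 7: "a" => no
Total occurrences: 2

2


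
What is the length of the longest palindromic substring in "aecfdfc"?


Input: "aecfdfc"
Checking substrings for palindromes:
  [2:7] "cfdfc" (len 5) => palindrome
  [3:6] "fdf" (len 3) => palindrome
Longest palindromic substring: "cfdfc" with length 5

5


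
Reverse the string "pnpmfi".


Input: pnpmfi
Reading characters right to left:
  Position 5: 'i'
  Position 4: 'f'
  Position 3: 'm'
  Position 2: 'p'
  Position 1: 'n'
  Position 0: 'p'
Reversed: ifmpnp

ifmpnp


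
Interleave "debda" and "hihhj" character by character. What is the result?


Interleaving "debda" and "hihhj":
  Position 0: 'd' from first, 'h' from second => "dh"
  Position 1: 'e' from first, 'i' from second => "ei"
  Position 2: 'b' from first, 'h' from second => "bh"
  Position 3: 'd' from first, 'h' from second => "dh"
  Position 4: 'a' from first, 'j' from second => "aj"
Result: dheibhdhaj

dheibhdhaj


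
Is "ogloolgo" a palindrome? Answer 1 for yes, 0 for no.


Input: ogloolgo
Reversed: ogloolgo
  Compare pos 0 ('o') with pos 7 ('o'): match
  Compare pos 1 ('g') with pos 6 ('g'): match
  Compare pos 2 ('l') with pos 5 ('l'): match
  Compare pos 3 ('o') with pos 4 ('o'): match
Result: palindrome

1


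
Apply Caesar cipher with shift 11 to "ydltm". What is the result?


Caesar cipher: shift "ydltm" by 11
  'y' (pos 24) + 11 = pos 9 = 'j'
  'd' (pos 3) + 11 = pos 14 = 'o'
  'l' (pos 11) + 11 = pos 22 = 'w'
  't' (pos 19) + 11 = pos 4 = 'e'
  'm' (pos 12) + 11 = pos 23 = 'x'
Result: jowex

jowex


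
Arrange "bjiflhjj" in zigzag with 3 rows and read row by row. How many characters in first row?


Zigzag "bjiflhjj" into 3 rows:
Placing characters:
  'b' => row 0
  'j' => row 1
  'i' => row 2
  'f' => row 1
  'l' => row 0
  'h' => row 1
  'j' => row 2
  'j' => row 1
Rows:
  Row 0: "bl"
  Row 1: "jfhj"
  Row 2: "ij"
First row length: 2

2


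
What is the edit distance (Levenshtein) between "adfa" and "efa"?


Computing edit distance: "adfa" -> "efa"
DP table:
           e    f    a
      0    1    2    3
  a   1    1    2    2
  d   2    2    2    3
  f   3    3    2    3
  a   4    4    3    2
Edit distance = dp[4][3] = 2

2


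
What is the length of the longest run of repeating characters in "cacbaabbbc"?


Input: "cacbaabbbc"
Scanning for longest run:
  Position 1 ('a'): new char, reset run to 1
  Position 2 ('c'): new char, reset run to 1
  Position 3 ('b'): new char, reset run to 1
  Position 4 ('a'): new char, reset run to 1
  Position 5 ('a'): continues run of 'a', length=2
  Position 6 ('b'): new char, reset run to 1
  Position 7 ('b'): continues run of 'b', length=2
  Position 8 ('b'): continues run of 'b', length=3
  Position 9 ('c'): new char, reset run to 1
Longest run: 'b' with length 3

3


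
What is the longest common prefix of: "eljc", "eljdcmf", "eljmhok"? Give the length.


Words: eljc, eljdcmf, eljmhok
  Position 0: all 'e' => match
  Position 1: all 'l' => match
  Position 2: all 'j' => match
  Position 3: ('c', 'd', 'm') => mismatch, stop
LCP = "elj" (length 3)

3


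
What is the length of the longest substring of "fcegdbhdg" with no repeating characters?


Input: "fcegdbhdg"
Sliding window (track last position of each char):
  Position 0 ('f'): window [0,0] length 1 -- new best
  Position 1 ('c'): window [0,1] length 2 -- new best
  Position 2 ('e'): window [0,2] length 3 -- new best
  Position 3 ('g'): window [0,3] length 4 -- new best
  Position 4 ('d'): window [0,4] length 5 -- new best
  Position 5 ('b'): window [0,5] length 6 -- new best
  Position 6 ('h'): window [0,6] length 7 -- new best
  Position 7 ('d'): repeat (last at 4), move window start to 5
  Position 7 ('d'): window [5,7] length 3
  Position 8 ('g'): window [5,8] length 4
Longest substring with no repeats: "fcegdbh" with length 7

7


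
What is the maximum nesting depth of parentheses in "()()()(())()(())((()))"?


Input: "()()()(())()(())((()))"
Tracking depth:
  Position 0 '(': depth becomes 1
  Position 1 ')': depth becomes 0
  Position 2 '(': depth becomes 1
  Position 3 ')': depth becomes 0
  Position 4 '(': depth becomes 1
  Position 5 ')': depth becomes 0
  Position 6 '(': depth becomes 1
  Position 7 '(': depth becomes 2
  Position 8 ')': depth becomes 1
  Position 9 ')': depth becomes 0
  Position 10 '(': depth becomes 1
  Position 11 ')': depth becomes 0
  Position 12 '(': depth becomes 1
  Position 13 '(': depth becomes 2
  Position 14 ')': depth becomes 1
  Position 15 ')': depth becomes 0
  Position 16 '(': depth becomes 1
  Position 17 '(': depth becomes 2
  Position 18 '(': depth becomes 3
  Position 19 ')': depth becomes 2
  Position 20 ')': depth becomes 1
  Position 21 ')': depth becomes 0
Maximum depth reached: 3

3


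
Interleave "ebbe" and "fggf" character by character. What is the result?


Interleaving "ebbe" and "fggf":
  Position 0: 'e' from first, 'f' from second => "ef"
  Position 1: 'b' from first, 'g' from second => "bg"
  Position 2: 'b' from first, 'g' from second => "bg"
  Position 3: 'e' from first, 'f' from second => "ef"
Result: efbgbgef

efbgbgef


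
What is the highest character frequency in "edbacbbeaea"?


Input: edbacbbeaea
Character counts:
  'a': 3
  'b': 3
  'c': 1
  'd': 1
  'e': 3
Maximum frequency: 3

3


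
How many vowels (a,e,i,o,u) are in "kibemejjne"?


Input: kibemejjne
Checking each character:
  'k' at position 0: consonant
  'i' at position 1: vowel (running total: 1)
  'b' at position 2: consonant
  'e' at position 3: vowel (running total: 2)
  'm' at position 4: consonant
  'e' at position 5: vowel (running total: 3)
  'j' at position 6: consonant
  'j' at position 7: consonant
  'n' at position 8: consonant
  'e' at position 9: vowel (running total: 4)
Total vowels: 4

4


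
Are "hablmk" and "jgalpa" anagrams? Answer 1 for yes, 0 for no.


Strings: "hablmk", "jgalpa"
Sorted first:  abhklm
Sorted second: aagjlp
Differ at position 1: 'b' vs 'a' => not anagrams

0


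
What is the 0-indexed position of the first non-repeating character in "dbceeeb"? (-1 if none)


Input: dbceeeb
Character frequencies:
  'b': 2
  'c': 1
  'd': 1
  'e': 3
Scanning left to right for freq == 1:
  Position 0 ('d'): unique! => answer = 0

0


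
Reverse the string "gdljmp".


Input: gdljmp
Reading characters right to left:
  Position 5: 'p'
  Position 4: 'm'
  Position 3: 'j'
  Position 2: 'l'
  Position 1: 'd'
  Position 0: 'g'
Reversed: pmjldg

pmjldg


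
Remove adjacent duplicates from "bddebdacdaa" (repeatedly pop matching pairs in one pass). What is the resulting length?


Input: bddebdacdaa
Stack-based adjacent duplicate removal:
  Read 'b': push. Stack: b
  Read 'd': push. Stack: bd
  Read 'd': matches stack top 'd' => pop. Stack: b
  Read 'e': push. Stack: be
  Read 'b': push. Stack: beb
  Read 'd': push. Stack: bebd
  Read 'a': push. Stack: bebda
  Read 'c': push. Stack: bebdac
  Read 'd': push. Stack: bebdacd
  Read 'a': push. Stack: bebdacda
  Read 'a': matches stack top 'a' => pop. Stack: bebdacd
Final stack: "bebdacd" (length 7)

7


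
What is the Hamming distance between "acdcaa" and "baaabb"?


Comparing "acdcaa" and "baaabb" position by position:
  Position 0: 'a' vs 'b' => differ
  Position 1: 'c' vs 'a' => differ
  Position 2: 'd' vs 'a' => differ
  Position 3: 'c' vs 'a' => differ
  Position 4: 'a' vs 'b' => differ
  Position 5: 'a' vs 'b' => differ
Total differences (Hamming distance): 6

6


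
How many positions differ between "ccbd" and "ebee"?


Comparing "ccbd" and "ebee" position by position:
  Position 0: 'c' vs 'e' => DIFFER
  Position 1: 'c' vs 'b' => DIFFER
  Position 2: 'b' vs 'e' => DIFFER
  Position 3: 'd' vs 'e' => DIFFER
Positions that differ: 4

4


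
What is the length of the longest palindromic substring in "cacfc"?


Input: "cacfc"
Checking substrings for palindromes:
  [0:3] "cac" (len 3) => palindrome
  [2:5] "cfc" (len 3) => palindrome
Longest palindromic substring: "cac" with length 3

3


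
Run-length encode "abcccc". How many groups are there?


Input: abcccc
Scanning for consecutive runs:
  Group 1: 'a' x 1 (positions 0-0)
  Group 2: 'b' x 1 (positions 1-1)
  Group 3: 'c' x 4 (positions 2-5)
Total groups: 3

3


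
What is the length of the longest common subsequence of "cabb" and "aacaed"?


LCS of "cabb" and "aacaed"
DP table:
           a    a    c    a    e    d
      0    0    0    0    0    0    0
  c   0    0    0    1    1    1    1
  a   0    1    1    1    2    2    2
  b   0    1    1    1    2    2    2
  b   0    1    1    1    2    2    2
LCS length = dp[4][6] = 2

2


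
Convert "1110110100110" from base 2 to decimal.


Input: "1110110100110" in base 2
Positional expansion:
  Digit '1' (value 1) x 2^12 = 4096
  Digit '1' (value 1) x 2^11 = 2048
  Digit '1' (value 1) x 2^10 = 1024
  Digit '0' (value 0) x 2^9 = 0
  Digit '1' (value 1) x 2^8 = 256
  Digit '1' (value 1) x 2^7 = 128
  Digit '0' (value 0) x 2^6 = 0
  Digit '1' (value 1) x 2^5 = 32
  Digit '0' (value 0) x 2^4 = 0
  Digit '0' (value 0) x 2^3 = 0
  Digit '1' (value 1) x 2^2 = 4
  Digit '1' (value 1) x 2^1 = 2
  Digit '0' (value 0) x 2^0 = 0
Sum = 7590

7590


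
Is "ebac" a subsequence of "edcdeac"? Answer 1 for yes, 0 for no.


Check if "ebac" is a subsequence of "edcdeac"
Greedy scan:
  Position 0 ('e'): matches sub[0] = 'e'
  Position 1 ('d'): no match needed
  Position 2 ('c'): no match needed
  Position 3 ('d'): no match needed
  Position 4 ('e'): no match needed
  Position 5 ('a'): no match needed
  Position 6 ('c'): no match needed
Only matched 1/4 characters => not a subsequence

0


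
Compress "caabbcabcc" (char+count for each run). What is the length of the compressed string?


Input: caabbcabcc
Runs:
  'c' x 1 => "c1"
  'a' x 2 => "a2"
  'b' x 2 => "b2"
  'c' x 1 => "c1"
  'a' x 1 => "a1"
  'b' x 1 => "b1"
  'c' x 2 => "c2"
Compressed: "c1a2b2c1a1b1c2"
Compressed length: 14

14


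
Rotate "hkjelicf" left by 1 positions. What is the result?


Input: "hkjelicf", rotate left by 1
First 1 characters: "h"
Remaining characters: "kjelicf"
Concatenate remaining + first: "kjelicf" + "h" = "kjelicfh"

kjelicfh


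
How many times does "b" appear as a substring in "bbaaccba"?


Searching for "b" in "bbaaccba"
Scanning each position:
  Position 0: "b" => MATCH
  Position 1: "b" => MATCH
  Position 2: "a" => no
  Position 3: "a" => no
  Position 4: "c" => no
  Position 5: "c" => no
  Position 6: "b" => MATCH
  Position 7: "a" => no
Total occurrences: 3

3


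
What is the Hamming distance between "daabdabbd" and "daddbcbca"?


Comparing "daabdabbd" and "daddbcbca" position by position:
  Position 0: 'd' vs 'd' => same
  Position 1: 'a' vs 'a' => same
  Position 2: 'a' vs 'd' => differ
  Position 3: 'b' vs 'd' => differ
  Position 4: 'd' vs 'b' => differ
  Position 5: 'a' vs 'c' => differ
  Position 6: 'b' vs 'b' => same
  Position 7: 'b' vs 'c' => differ
  Position 8: 'd' vs 'a' => differ
Total differences (Hamming distance): 6

6


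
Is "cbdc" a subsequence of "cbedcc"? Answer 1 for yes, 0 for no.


Check if "cbdc" is a subsequence of "cbedcc"
Greedy scan:
  Position 0 ('c'): matches sub[0] = 'c'
  Position 1 ('b'): matches sub[1] = 'b'
  Position 2 ('e'): no match needed
  Position 3 ('d'): matches sub[2] = 'd'
  Position 4 ('c'): matches sub[3] = 'c'
  Position 5 ('c'): no match needed
All 4 characters matched => is a subsequence

1


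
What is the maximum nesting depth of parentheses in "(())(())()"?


Input: "(())(())()"
Tracking depth:
  Position 0 '(': depth becomes 1
  Position 1 '(': depth becomes 2
  Position 2 ')': depth becomes 1
  Position 3 ')': depth becomes 0
  Position 4 '(': depth becomes 1
  Position 5 '(': depth becomes 2
  Position 6 ')': depth becomes 1
  Position 7 ')': depth becomes 0
  Position 8 '(': depth becomes 1
  Position 9 ')': depth becomes 0
Maximum depth reached: 2

2


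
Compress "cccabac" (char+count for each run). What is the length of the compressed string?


Input: cccabac
Runs:
  'c' x 3 => "c3"
  'a' x 1 => "a1"
  'b' x 1 => "b1"
  'a' x 1 => "a1"
  'c' x 1 => "c1"
Compressed: "c3a1b1a1c1"
Compressed length: 10

10


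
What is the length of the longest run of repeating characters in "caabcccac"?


Input: "caabcccac"
Scanning for longest run:
  Position 1 ('a'): new char, reset run to 1
  Position 2 ('a'): continues run of 'a', length=2
  Position 3 ('b'): new char, reset run to 1
  Position 4 ('c'): new char, reset run to 1
  Position 5 ('c'): continues run of 'c', length=2
  Position 6 ('c'): continues run of 'c', length=3
  Position 7 ('a'): new char, reset run to 1
  Position 8 ('c'): new char, reset run to 1
Longest run: 'c' with length 3

3


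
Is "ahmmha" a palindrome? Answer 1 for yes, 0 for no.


Input: ahmmha
Reversed: ahmmha
  Compare pos 0 ('a') with pos 5 ('a'): match
  Compare pos 1 ('h') with pos 4 ('h'): match
  Compare pos 2 ('m') with pos 3 ('m'): match
Result: palindrome

1


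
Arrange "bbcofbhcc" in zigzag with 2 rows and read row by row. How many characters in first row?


Zigzag "bbcofbhcc" into 2 rows:
Placing characters:
  'b' => row 0
  'b' => row 1
  'c' => row 0
  'o' => row 1
  'f' => row 0
  'b' => row 1
  'h' => row 0
  'c' => row 1
  'c' => row 0
Rows:
  Row 0: "bcfhc"
  Row 1: "bobc"
First row length: 5

5


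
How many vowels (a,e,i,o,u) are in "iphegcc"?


Input: iphegcc
Checking each character:
  'i' at position 0: vowel (running total: 1)
  'p' at position 1: consonant
  'h' at position 2: consonant
  'e' at position 3: vowel (running total: 2)
  'g' at position 4: consonant
  'c' at position 5: consonant
  'c' at position 6: consonant
Total vowels: 2

2


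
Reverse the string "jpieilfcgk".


Input: jpieilfcgk
Reading characters right to left:
  Position 9: 'k'
  Position 8: 'g'
  Position 7: 'c'
  Position 6: 'f'
  Position 5: 'l'
  Position 4: 'i'
  Position 3: 'e'
  Position 2: 'i'
  Position 1: 'p'
  Position 0: 'j'
Reversed: kgcflieipj

kgcflieipj


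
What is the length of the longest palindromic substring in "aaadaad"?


Input: "aaadaad"
Checking substrings for palindromes:
  [1:6] "aadaa" (len 5) => palindrome
  [3:7] "daad" (len 4) => palindrome
  [0:3] "aaa" (len 3) => palindrome
  [2:5] "ada" (len 3) => palindrome
  [0:2] "aa" (len 2) => palindrome
  [1:3] "aa" (len 2) => palindrome
Longest palindromic substring: "aadaa" with length 5

5


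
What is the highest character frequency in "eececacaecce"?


Input: eececacaecce
Character counts:
  'a': 2
  'c': 5
  'e': 5
Maximum frequency: 5

5


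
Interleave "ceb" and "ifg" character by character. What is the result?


Interleaving "ceb" and "ifg":
  Position 0: 'c' from first, 'i' from second => "ci"
  Position 1: 'e' from first, 'f' from second => "ef"
  Position 2: 'b' from first, 'g' from second => "bg"
Result: ciefbg

ciefbg


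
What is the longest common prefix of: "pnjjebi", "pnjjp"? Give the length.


Words: pnjjebi, pnjjp
  Position 0: all 'p' => match
  Position 1: all 'n' => match
  Position 2: all 'j' => match
  Position 3: all 'j' => match
  Position 4: ('e', 'p') => mismatch, stop
LCP = "pnjj" (length 4)

4


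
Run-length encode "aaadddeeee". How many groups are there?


Input: aaadddeeee
Scanning for consecutive runs:
  Group 1: 'a' x 3 (positions 0-2)
  Group 2: 'd' x 3 (positions 3-5)
  Group 3: 'e' x 4 (positions 6-9)
Total groups: 3

3


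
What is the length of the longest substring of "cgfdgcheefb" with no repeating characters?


Input: "cgfdgcheefb"
Sliding window (track last position of each char):
  Position 0 ('c'): window [0,0] length 1 -- new best
  Position 1 ('g'): window [0,1] length 2 -- new best
  Position 2 ('f'): window [0,2] length 3 -- new best
  Position 3 ('d'): window [0,3] length 4 -- new best
  Position 4 ('g'): repeat (last at 1), move window start to 2
  Position 4 ('g'): window [2,4] length 3
  Position 5 ('c'): window [2,5] length 4
  Position 6 ('h'): window [2,6] length 5 -- new best
  Position 7 ('e'): window [2,7] length 6 -- new best
  Position 8 ('e'): repeat (last at 7), move window start to 8
  Position 8 ('e'): window [8,8] length 1
  Position 9 ('f'): window [8,9] length 2
  Position 10 ('b'): window [8,10] length 3
Longest substring with no repeats: "fdgche" with length 6

6


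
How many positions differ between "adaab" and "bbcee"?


Comparing "adaab" and "bbcee" position by position:
  Position 0: 'a' vs 'b' => DIFFER
  Position 1: 'd' vs 'b' => DIFFER
  Position 2: 'a' vs 'c' => DIFFER
  Position 3: 'a' vs 'e' => DIFFER
  Position 4: 'b' vs 'e' => DIFFER
Positions that differ: 5

5


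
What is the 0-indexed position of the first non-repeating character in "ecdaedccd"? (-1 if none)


Input: ecdaedccd
Character frequencies:
  'a': 1
  'c': 3
  'd': 3
  'e': 2
Scanning left to right for freq == 1:
  Position 0 ('e'): freq=2, skip
  Position 1 ('c'): freq=3, skip
  Position 2 ('d'): freq=3, skip
  Position 3 ('a'): unique! => answer = 3

3


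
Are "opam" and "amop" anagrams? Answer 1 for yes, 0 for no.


Strings: "opam", "amop"
Sorted first:  amop
Sorted second: amop
Sorted forms match => anagrams

1


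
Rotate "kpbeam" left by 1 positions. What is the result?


Input: "kpbeam", rotate left by 1
First 1 characters: "k"
Remaining characters: "pbeam"
Concatenate remaining + first: "pbeam" + "k" = "pbeamk"

pbeamk


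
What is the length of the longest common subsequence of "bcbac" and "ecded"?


LCS of "bcbac" and "ecded"
DP table:
           e    c    d    e    d
      0    0    0    0    0    0
  b   0    0    0    0    0    0
  c   0    0    1    1    1    1
  b   0    0    1    1    1    1
  a   0    0    1    1    1    1
  c   0    0    1    1    1    1
LCS length = dp[5][5] = 1

1


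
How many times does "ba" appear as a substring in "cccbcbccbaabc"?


Searching for "ba" in "cccbcbccbaabc"
Scanning each position:
  Position 0: "cc" => no
  Position 1: "cc" => no
  Position 2: "cb" => no
  Position 3: "bc" => no
  Position 4: "cb" => no
  Position 5: "bc" => no
  Position 6: "cc" => no
  Position 7: "cb" => no
  Position 8: "ba" => MATCH
  Position 9: "aa" => no
  Position 10: "ab" => no
  Position 11: "bc" => no
Total occurrences: 1

1


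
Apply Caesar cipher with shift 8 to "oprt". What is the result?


Caesar cipher: shift "oprt" by 8
  'o' (pos 14) + 8 = pos 22 = 'w'
  'p' (pos 15) + 8 = pos 23 = 'x'
  'r' (pos 17) + 8 = pos 25 = 'z'
  't' (pos 19) + 8 = pos 1 = 'b'
Result: wxzb

wxzb


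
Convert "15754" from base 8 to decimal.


Input: "15754" in base 8
Positional expansion:
  Digit '1' (value 1) x 8^4 = 4096
  Digit '5' (value 5) x 8^3 = 2560
  Digit '7' (value 7) x 8^2 = 448
  Digit '5' (value 5) x 8^1 = 40
  Digit '4' (value 4) x 8^0 = 4
Sum = 7148

7148


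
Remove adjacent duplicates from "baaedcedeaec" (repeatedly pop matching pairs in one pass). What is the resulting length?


Input: baaedcedeaec
Stack-based adjacent duplicate removal:
  Read 'b': push. Stack: b
  Read 'a': push. Stack: ba
  Read 'a': matches stack top 'a' => pop. Stack: b
  Read 'e': push. Stack: be
  Read 'd': push. Stack: bed
  Read 'c': push. Stack: bedc
  Read 'e': push. Stack: bedce
  Read 'd': push. Stack: bedced
  Read 'e': push. Stack: bedcede
  Read 'a': push. Stack: bedcedea
  Read 'e': push. Stack: bedcedeae
  Read 'c': push. Stack: bedcedeaec
Final stack: "bedcedeaec" (length 10)

10


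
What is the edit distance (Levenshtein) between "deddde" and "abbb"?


Computing edit distance: "deddde" -> "abbb"
DP table:
           a    b    b    b
      0    1    2    3    4
  d   1    1    2    3    4
  e   2    2    2    3    4
  d   3    3    3    3    4
  d   4    4    4    4    4
  d   5    5    5    5    5
  e   6    6    6    6    6
Edit distance = dp[6][4] = 6

6


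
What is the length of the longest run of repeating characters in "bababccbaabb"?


Input: "bababccbaabb"
Scanning for longest run:
  Position 1 ('a'): new char, reset run to 1
  Position 2 ('b'): new char, reset run to 1
  Position 3 ('a'): new char, reset run to 1
  Position 4 ('b'): new char, reset run to 1
  Position 5 ('c'): new char, reset run to 1
  Position 6 ('c'): continues run of 'c', length=2
  Position 7 ('b'): new char, reset run to 1
  Position 8 ('a'): new char, reset run to 1
  Position 9 ('a'): continues run of 'a', length=2
  Position 10 ('b'): new char, reset run to 1
  Position 11 ('b'): continues run of 'b', length=2
Longest run: 'c' with length 2

2
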